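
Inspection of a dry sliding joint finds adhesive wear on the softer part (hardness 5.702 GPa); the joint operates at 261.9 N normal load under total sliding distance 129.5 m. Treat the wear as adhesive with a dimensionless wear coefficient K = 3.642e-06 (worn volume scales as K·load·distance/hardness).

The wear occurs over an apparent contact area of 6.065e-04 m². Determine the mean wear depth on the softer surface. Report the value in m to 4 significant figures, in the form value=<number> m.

Every step runs at exact precision; intermediate values are shown rounded; rounded just once: 4 significant digits.
Convert: Hardness H = 5.702 GPa = 5.702e+09 Pa.
Restated in SI base units: W = 261.9 N, H = 5.702e+09 Pa, K = 3.642e-06.
Archard volume V = K·W·L/H = 3.642e-06 · 261.9 · 129.5 / 5.702e+09 = 2.166e-11 m³.
Wear depth h = V/A = 2.166e-11 / 6.065e-04 = 3.572e-08 m.

value=3.572e-08 m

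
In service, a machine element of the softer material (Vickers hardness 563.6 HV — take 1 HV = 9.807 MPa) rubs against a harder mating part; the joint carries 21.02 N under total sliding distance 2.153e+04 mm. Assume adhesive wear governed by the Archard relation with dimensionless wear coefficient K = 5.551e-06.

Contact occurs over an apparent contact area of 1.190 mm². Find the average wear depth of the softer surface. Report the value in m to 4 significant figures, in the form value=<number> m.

Intermediate values are printed rounded; each operation maintains full float precision, and one last rounding to 4 significant digits.
Distance L = 2.153e+04 mm = 21.53 m.
Hardness H = 563.6 HV × 9.807 MPa/HV = 5527 MPa = 5.527e+09 Pa.
Contact area A = 1.190 mm² = 1.190e-06 m².
In SI base units: W = 21.02 N, H = 5.527e+09 Pa, K = 5.551e-06.
The Archard volume V = K·W·L/H = 5.551e-06 · 21.02 · 21.53 / 5.527e+09 = 4.545e-13 m³.
Average depth h = V/A = 4.545e-13 / 1.190e-06 = 3.819e-07 m.

value=3.819e-07 m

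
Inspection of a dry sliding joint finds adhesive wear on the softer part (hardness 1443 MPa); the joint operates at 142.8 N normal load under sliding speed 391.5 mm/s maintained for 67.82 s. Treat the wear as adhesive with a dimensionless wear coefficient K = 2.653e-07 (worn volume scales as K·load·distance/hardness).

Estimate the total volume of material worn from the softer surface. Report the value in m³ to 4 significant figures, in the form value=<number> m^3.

Every step maintains exact precision; intermediate values are shown rounded, and rounded once at the end, at four significant digits.
Convert: Sliding speed v = 391.5 mm/s = 0.3915 m/s. Distance L = v·t = 0.3915 m/s × 67.82 s = 26.55 m.
Convert: Hardness H = 1443 MPa = 1.443e+09 Pa.
Restated in SI base units: W = 142.8 N, H = 1.443e+09 Pa, K = 2.653e-07.
The Archard volume V = K·W·L/H = 2.653e-07 · 142.8 · 26.55 / 1.443e+09 = 6.971e-13 m³.

value=6.971e-13 m^3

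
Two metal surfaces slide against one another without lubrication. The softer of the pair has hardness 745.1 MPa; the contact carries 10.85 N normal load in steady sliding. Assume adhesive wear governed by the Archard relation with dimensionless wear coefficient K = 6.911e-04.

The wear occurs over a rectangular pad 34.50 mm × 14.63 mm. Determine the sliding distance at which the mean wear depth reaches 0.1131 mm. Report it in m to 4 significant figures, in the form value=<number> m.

value=5672 m

The intermediates are shown rounded, and the algebra carries full float precision. Rounded just once: 4 significant digits.
Hardness H = 745.1 MPa = 7.451e+08 Pa.
Pad sides 34.50 mm × 14.63 mm = 0.03450 m × 0.01463 m. Contact area A = 0.03450 m × 0.01463 m = 5.047e-04 m².
Depth limit h_lim = 0.1131 mm = 1.131e-04 m.
Expressed in SI base units: W = 10.85 N, H = 7.451e+08 Pa, K = 6.911e-04.
Volume at the limit: V_lim = h_lim·A = 1.131e-04 · 5.047e-04 = 5.709e-08 m³.
Inverting, life L = V_lim·H/(K·W) = 5.709e-08 · 7.451e+08 / (6.911e-04 · 10.85) = 5672 m.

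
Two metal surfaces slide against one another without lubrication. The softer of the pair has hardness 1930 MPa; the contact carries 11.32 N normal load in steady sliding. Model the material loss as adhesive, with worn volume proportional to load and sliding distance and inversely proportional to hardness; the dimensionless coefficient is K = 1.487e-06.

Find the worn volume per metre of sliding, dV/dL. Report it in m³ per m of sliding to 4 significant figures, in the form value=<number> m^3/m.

value=8.722e-15 m^3/m

Intermediates are displayed rounded; the algebra carries full precision. Rounded once at the end to four significant figures.
Convert: Hardness H = 1930 MPa = 1.930e+09 Pa.
In SI base units: W = 11.32 N, H = 1.930e+09 Pa, K = 1.487e-06.
The wear rate dV/dL = K·W/H (independent of L): 1.487e-06 · 11.32 / 1.930e+09 = 8.722e-15 m³/m.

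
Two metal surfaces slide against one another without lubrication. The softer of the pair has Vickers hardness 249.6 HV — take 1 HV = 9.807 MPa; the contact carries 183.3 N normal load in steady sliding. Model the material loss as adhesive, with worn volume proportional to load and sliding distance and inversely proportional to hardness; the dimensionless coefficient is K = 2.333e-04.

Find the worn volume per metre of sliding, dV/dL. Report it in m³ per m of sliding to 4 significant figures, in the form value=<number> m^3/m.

value=1.747e-11 m^3/m

Each operation keeps exact precision; the intermediates are displayed rounded, and one final rounding to 4 significant digits.
Hardness H = 249.6 HV × 9.807 MPa/HV = 2448 MPa = 2.448e+09 Pa.
In SI base units: W = 183.3 N, H = 2.448e+09 Pa, K = 2.333e-04.
The wear rate dV/dL = K·W/H (independent of L): 2.333e-04 · 183.3 / 2.448e+09 = 1.747e-11 m³/m.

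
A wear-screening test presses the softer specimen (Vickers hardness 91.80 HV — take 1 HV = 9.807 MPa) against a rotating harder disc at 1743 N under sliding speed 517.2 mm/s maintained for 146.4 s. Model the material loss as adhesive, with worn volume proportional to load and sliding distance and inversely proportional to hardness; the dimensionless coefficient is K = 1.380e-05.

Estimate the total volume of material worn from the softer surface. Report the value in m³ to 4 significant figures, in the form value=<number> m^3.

value=2.023e-09 m^3

The intermediates are printed rounded. Every step carries full precision. Rounded just once, at 4 significant figures.
Convert: Sliding speed v = 517.2 mm/s = 0.5172 m/s. Total distance L = v·t = 0.5172 m/s × 146.4 s = 75.72 m.
Convert: Hardness H = 91.80 HV × 9.807 MPa/HV = 900.3 MPa = 9.003e+08 Pa.
As SI base values: W = 1743 N, H = 9.003e+08 Pa, K = 1.380e-05.
Archard relation: V = K·W·L/H = 1.380e-05 · 1743 · 75.72 / 9.003e+08 = 2.023e-09 m³.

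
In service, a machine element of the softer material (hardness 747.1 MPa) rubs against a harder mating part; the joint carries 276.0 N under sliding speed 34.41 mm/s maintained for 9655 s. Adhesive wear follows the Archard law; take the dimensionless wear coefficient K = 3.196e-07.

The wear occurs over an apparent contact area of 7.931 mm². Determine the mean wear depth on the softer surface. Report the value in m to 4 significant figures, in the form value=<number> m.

value=4.946e-06 m

Intermediates are printed rounded; all arithmetic carries full precision; one final rounding, at 4 significant figures.
Sliding speed v = 34.41 mm/s = 0.03441 m/s. Distance covered L = v·t = 0.03441 m/s × 9655 s = 332.2 m.
Hardness H = 747.1 MPa = 7.471e+08 Pa.
Contact area A = 7.931 mm² = 7.931e-06 m².
As SI base values: W = 276.0 N, H = 7.471e+08 Pa, K = 3.196e-07.
Apply Archard: V = K·W·L/H = 3.196e-07 · 276.0 · 332.2 / 7.471e+08 = 3.923e-11 m³.
Depth of wear h = V/A = 3.923e-11 / 7.931e-06 = 4.946e-06 m.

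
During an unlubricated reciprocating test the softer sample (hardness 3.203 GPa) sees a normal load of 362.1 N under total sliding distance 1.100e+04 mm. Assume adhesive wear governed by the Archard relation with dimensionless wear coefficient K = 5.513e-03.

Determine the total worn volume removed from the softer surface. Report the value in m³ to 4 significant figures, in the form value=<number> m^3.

value=6.856e-09 m^3

Every step maintains full float precision, and intermediate values appear rounded, and rounded once at the end, at 4 significant digits.
Total distance L = 1.100e+04 mm = 11.00 m.
Hardness H = 3.203 GPa = 3.203e+09 Pa.
In SI base units: W = 362.1 N, H = 3.203e+09 Pa, K = 5.513e-03.
Archard volume V = K·W·L/H = 5.513e-03 · 362.1 · 11.00 / 3.203e+09 = 6.856e-09 m³.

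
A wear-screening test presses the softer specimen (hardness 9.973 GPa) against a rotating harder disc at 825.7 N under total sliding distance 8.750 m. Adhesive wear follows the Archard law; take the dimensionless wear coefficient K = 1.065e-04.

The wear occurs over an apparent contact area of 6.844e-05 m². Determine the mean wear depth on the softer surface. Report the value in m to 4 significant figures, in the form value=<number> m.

value=1.127e-06 m

All arithmetic holds full float precision. Displayed values are rounded — rounded once at the end: 4 significant figures.
Hardness H = 9.973 GPa = 9.973e+09 Pa.
As SI base values: W = 825.7 N, H = 9.973e+09 Pa, K = 1.065e-04.
Volume removed: V = K·W·L/H = 1.065e-04 · 825.7 · 8.750 / 9.973e+09 = 7.715e-11 m³.
Mean depth h = V/A = 7.715e-11 / 6.844e-05 = 1.127e-06 m.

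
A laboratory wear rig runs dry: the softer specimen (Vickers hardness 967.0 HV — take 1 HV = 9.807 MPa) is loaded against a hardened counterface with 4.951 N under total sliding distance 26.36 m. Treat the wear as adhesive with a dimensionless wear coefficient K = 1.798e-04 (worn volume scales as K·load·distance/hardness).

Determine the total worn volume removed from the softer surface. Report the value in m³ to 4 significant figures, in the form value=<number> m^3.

The algebra carries exact precision; the intermediates appear rounded. Rounded once at the end to four significant digits.
Convert: Hardness H = 967.0 HV × 9.807 MPa/HV = 9483 MPa = 9.483e+09 Pa.
In SI base units: W = 4.951 N, H = 9.483e+09 Pa, K = 1.798e-04.
Apply Archard: V = K·W·L/H = 1.798e-04 · 4.951 · 26.36 / 9.483e+09 = 2.474e-12 m³.

value=2.474e-12 m^3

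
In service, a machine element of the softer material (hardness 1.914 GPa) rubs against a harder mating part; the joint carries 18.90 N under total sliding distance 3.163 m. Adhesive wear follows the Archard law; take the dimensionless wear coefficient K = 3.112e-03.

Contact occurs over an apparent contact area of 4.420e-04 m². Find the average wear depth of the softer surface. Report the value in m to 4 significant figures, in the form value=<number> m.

value=2.199e-07 m

All working math keeps full float precision, and shown intermediates are rounded. Rounded just once, at 4 significant figures.
Hardness H = 1.914 GPa = 1.914e+09 Pa.
Expressed in SI base units: W = 18.90 N, H = 1.914e+09 Pa, K = 3.112e-03.
Apply Archard: V = K·W·L/H = 3.112e-03 · 18.90 · 3.163 / 1.914e+09 = 9.720e-11 m³.
Average depth h = V/A = 9.720e-11 / 4.420e-04 = 2.199e-07 m.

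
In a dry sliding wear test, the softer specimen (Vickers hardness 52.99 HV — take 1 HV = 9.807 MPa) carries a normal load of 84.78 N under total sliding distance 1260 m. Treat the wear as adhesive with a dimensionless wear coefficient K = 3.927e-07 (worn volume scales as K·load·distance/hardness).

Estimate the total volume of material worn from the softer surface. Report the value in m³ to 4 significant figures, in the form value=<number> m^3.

Shown intermediates are rounded; each operation runs at full precision; one final rounding, at four significant digits.
Hardness H = 52.99 HV × 9.807 MPa/HV = 519.7 MPa = 5.197e+08 Pa.
Restated in SI base units: W = 84.78 N, H = 5.197e+08 Pa, K = 3.927e-07.
By Archard's law, V = K·W·L/H = 3.927e-07 · 84.78 · 1260 / 5.197e+08 = 8.072e-11 m³.

value=8.072e-11 m^3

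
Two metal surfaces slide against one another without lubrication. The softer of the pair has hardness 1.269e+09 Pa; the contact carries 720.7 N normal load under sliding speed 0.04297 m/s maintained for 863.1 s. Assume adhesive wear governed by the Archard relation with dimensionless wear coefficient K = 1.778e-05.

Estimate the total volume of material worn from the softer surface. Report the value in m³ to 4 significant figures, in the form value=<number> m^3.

value=3.745e-10 m^3

All working math carries exact precision; the intermediates are shown rounded; one last rounding to four significant digits.
The distance L = v·t = 0.04297 m/s × 863.1 s = 37.09 m.
As SI base values: W = 720.7 N, H = 1.269e+09 Pa, K = 1.778e-05.
Worn volume V = K·W·L/H = 1.778e-05 · 720.7 · 37.09 / 1.269e+09 = 3.745e-10 m³.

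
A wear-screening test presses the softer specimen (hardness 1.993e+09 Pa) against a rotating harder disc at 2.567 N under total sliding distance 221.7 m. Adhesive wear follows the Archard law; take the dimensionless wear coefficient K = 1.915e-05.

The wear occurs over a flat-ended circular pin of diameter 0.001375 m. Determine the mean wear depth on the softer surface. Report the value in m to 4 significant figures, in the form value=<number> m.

value=3.683e-06 m

Intermediate values appear rounded. Every step runs at full precision. Rounded just once to 4 significant figures.
Convert: Contact area A = π·d²/4 = π·(0.001375 m)²/4 = 1.485e-06 m².
SI base units throughout: W = 2.567 N, H = 1.993e+09 Pa, K = 1.915e-05.
Wear volume V = K·W·L/H = 1.915e-05 · 2.567 · 221.7 / 1.993e+09 = 5.468e-12 m³.
Depth h = V/A = 5.468e-12 / 1.485e-06 = 3.683e-06 m.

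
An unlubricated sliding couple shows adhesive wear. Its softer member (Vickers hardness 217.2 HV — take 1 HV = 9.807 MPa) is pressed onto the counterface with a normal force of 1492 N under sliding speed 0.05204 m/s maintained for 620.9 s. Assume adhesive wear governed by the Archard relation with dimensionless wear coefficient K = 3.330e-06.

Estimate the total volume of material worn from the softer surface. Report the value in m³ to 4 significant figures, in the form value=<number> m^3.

value=7.537e-11 m^3

Each operation maintains full precision. Intermediate values appear rounded; rounded just once, at 4 significant figures.
Sliding distance L = v·t = 0.05204 m/s × 620.9 s = 32.31 m.
Hardness H = 217.2 HV × 9.807 MPa/HV = 2130 MPa = 2.130e+09 Pa.
Working in SI base units: W = 1492 N, H = 2.130e+09 Pa, K = 3.330e-06.
By Archard's law, V = K·W·L/H = 3.330e-06 · 1492 · 32.31 / 2.130e+09 = 7.537e-11 m³.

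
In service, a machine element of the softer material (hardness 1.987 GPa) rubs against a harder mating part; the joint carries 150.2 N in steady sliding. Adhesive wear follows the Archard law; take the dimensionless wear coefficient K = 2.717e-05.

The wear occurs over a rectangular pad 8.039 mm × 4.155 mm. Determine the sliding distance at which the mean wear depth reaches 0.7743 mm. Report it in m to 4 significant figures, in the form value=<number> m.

Intermediate values are printed rounded; the algebra runs at full float precision, and one final rounding: four significant digits.
Convert: Hardness H = 1.987 GPa = 1.987e+09 Pa.
Convert: Pad sides 8.039 mm × 4.155 mm = 0.008039 m × 0.004155 m. Contact area A = 0.008039 m × 0.004155 m = 3.340e-05 m².
Convert: Depth limit h_lim = 0.7743 mm = 7.743e-04 m.
In SI base units: W = 150.2 N, H = 1.987e+09 Pa, K = 2.717e-05.
At the depth limit, V_lim = h_lim·A = 7.743e-04 · 3.340e-05 = 2.586e-08 m³.
Inverting, life L = V_lim·H/(K·W) = 2.586e-08 · 1.987e+09 / (2.717e-05 · 150.2) = 1.259e+04 m.

value=1.259e+04 m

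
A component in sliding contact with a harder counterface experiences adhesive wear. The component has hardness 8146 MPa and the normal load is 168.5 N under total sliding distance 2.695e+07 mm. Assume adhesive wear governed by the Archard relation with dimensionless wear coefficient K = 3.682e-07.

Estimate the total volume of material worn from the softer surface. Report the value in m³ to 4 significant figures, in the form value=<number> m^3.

value=2.053e-10 m^3

All arithmetic holds full precision — displayed values are rounded — one last rounding to four significant figures.
Sliding distance L = 2.695e+07 mm = 2.695e+04 m.
Hardness H = 8146 MPa = 8.146e+09 Pa.
As SI base values: W = 168.5 N, H = 8.146e+09 Pa, K = 3.682e-07.
By Archard's law, V = K·W·L/H = 3.682e-07 · 168.5 · 2.695e+04 / 8.146e+09 = 2.053e-10 m³.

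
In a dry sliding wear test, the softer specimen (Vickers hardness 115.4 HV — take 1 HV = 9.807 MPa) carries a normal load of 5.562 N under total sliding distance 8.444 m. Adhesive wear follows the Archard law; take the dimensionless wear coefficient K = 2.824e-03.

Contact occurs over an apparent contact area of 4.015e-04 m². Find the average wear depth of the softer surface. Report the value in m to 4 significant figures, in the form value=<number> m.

Shown intermediates are rounded; each operation holds exact precision. Rounded just once: four significant digits.
Convert: Hardness H = 115.4 HV × 9.807 MPa/HV = 1132 MPa = 1.132e+09 Pa.
Working in SI base units: W = 5.562 N, H = 1.132e+09 Pa, K = 2.824e-03.
The Archard volume V = K·W·L/H = 2.824e-03 · 5.562 · 8.444 / 1.132e+09 = 1.172e-10 m³.
Depth h = V/A = 1.172e-10 / 4.015e-04 = 2.919e-07 m.

value=2.919e-07 m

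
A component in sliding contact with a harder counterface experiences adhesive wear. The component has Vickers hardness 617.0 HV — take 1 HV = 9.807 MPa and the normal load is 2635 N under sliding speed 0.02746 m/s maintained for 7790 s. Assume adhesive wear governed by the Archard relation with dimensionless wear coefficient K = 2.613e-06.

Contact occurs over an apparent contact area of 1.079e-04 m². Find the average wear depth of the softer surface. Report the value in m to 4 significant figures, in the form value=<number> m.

value=2.256e-06 m

Intermediates are shown rounded — the computation carries full precision. Rounded once at the end, at 4 significant digits.
Path length L = v·t = 0.02746 m/s × 7790 s = 213.9 m.
Hardness H = 617.0 HV × 9.807 MPa/HV = 6051 MPa = 6.051e+09 Pa.
Working in SI base units: W = 2635 N, H = 6.051e+09 Pa, K = 2.613e-06.
Apply Archard: V = K·W·L/H = 2.613e-06 · 2635 · 213.9 / 6.051e+09 = 2.434e-10 m³.
Average depth h = V/A = 2.434e-10 / 1.079e-04 = 2.256e-06 m.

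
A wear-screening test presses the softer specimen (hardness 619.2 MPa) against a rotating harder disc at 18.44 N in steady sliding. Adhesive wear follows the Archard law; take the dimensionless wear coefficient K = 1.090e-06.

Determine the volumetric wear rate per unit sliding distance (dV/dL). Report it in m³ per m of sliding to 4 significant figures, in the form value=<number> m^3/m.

Every step keeps full float precision — quoted intermediates are rounded. Rounded once at the end, at 4 significant digits.
Convert: Hardness H = 619.2 MPa = 6.192e+08 Pa.
Collected in SI base units: W = 18.44 N, H = 6.192e+08 Pa, K = 1.090e-06.
Volumetric rate dV/dL = K·W/H (no L dependence): 1.090e-06 · 18.44 / 6.192e+08 = 3.246e-14 m³/m.

value=3.246e-14 m^3/m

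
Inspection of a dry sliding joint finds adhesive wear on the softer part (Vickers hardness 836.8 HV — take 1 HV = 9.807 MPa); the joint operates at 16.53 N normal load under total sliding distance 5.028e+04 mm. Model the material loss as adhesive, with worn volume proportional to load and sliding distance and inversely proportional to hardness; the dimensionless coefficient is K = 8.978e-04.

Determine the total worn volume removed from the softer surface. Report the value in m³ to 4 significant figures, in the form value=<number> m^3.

value=9.093e-11 m^3

The intermediates are printed rounded, and all working math holds exact precision — a lone final rounding: 4 significant figures.
Path length L = 5.028e+04 mm = 50.28 m.
Hardness H = 836.8 HV × 9.807 MPa/HV = 8206 MPa = 8.206e+09 Pa.
SI base units throughout: W = 16.53 N, H = 8.206e+09 Pa, K = 8.978e-04.
By Archard's law, V = K·W·L/H = 8.978e-04 · 16.53 · 50.28 / 8.206e+09 = 9.093e-11 m³.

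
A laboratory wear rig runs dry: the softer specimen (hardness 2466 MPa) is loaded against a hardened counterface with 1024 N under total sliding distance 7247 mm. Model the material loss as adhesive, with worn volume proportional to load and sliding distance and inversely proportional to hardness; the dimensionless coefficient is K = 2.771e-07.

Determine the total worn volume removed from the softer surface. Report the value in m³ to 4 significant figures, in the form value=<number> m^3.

value=8.339e-13 m^3

Each operation maintains exact precision. Intermediate values are printed rounded, and one final rounding to 4 significant figures.
Convert: Total distance L = 7247 mm = 7.247 m.
Convert: Hardness H = 2466 MPa = 2.466e+09 Pa.
Expressed in SI base units: W = 1024 N, H = 2.466e+09 Pa, K = 2.771e-07.
Apply Archard: V = K·W·L/H = 2.771e-07 · 1024 · 7.247 / 2.466e+09 = 8.339e-13 m³.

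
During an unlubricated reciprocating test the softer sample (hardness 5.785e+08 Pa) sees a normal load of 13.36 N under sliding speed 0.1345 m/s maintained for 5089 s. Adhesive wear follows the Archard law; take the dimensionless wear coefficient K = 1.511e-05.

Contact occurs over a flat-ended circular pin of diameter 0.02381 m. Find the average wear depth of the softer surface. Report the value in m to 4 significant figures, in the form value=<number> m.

value=5.364e-07 m

Each operation keeps full float precision, and intermediates appear rounded — rounded once at the end to four significant figures.
The distance L = v·t = 0.1345 m/s × 5089 s = 684.5 m.
Contact area A = π·d²/4 = π·(0.02381 m)²/4 = 4.453e-04 m².
As SI base values: W = 13.36 N, H = 5.785e+08 Pa, K = 1.511e-05.
Volume removed: V = K·W·L/H = 1.511e-05 · 13.36 · 684.5 / 5.785e+08 = 2.388e-10 m³.
Wear depth h = V/A = 2.388e-10 / 4.453e-04 = 5.364e-07 m.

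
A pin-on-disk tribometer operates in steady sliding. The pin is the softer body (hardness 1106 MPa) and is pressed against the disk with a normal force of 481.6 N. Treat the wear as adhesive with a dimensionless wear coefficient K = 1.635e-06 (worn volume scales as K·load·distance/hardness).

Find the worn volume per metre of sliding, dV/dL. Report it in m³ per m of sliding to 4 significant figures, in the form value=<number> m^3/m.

The intermediates appear rounded. Every step runs at exact precision, and a lone final rounding, at four significant figures.
Convert: Hardness H = 1106 MPa = 1.106e+09 Pa.
Expressed in SI base units: W = 481.6 N, H = 1.106e+09 Pa, K = 1.635e-06.
Sliding wear rate dV/dL = K·W/H, so: 1.635e-06 · 481.6 / 1.106e+09 = 7.119e-13 m³/m.

value=7.119e-13 m^3/m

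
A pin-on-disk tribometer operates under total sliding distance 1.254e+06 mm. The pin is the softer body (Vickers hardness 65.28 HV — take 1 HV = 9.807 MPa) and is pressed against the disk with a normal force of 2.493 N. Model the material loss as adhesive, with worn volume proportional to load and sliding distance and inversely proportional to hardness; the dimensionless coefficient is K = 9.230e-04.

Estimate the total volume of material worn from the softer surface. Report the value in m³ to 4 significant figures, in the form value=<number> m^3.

value=4.507e-09 m^3

Shown intermediates are rounded — the algebra runs at full precision; rounded once at the end to 4 significant digits.
Convert: Total distance L = 1.254e+06 mm = 1254 m.
Convert: Hardness H = 65.28 HV × 9.807 MPa/HV = 640.2 MPa = 6.402e+08 Pa.
Working in SI base units: W = 2.493 N, H = 6.402e+08 Pa, K = 9.230e-04.
Volume removed: V = K·W·L/H = 9.230e-04 · 2.493 · 1254 / 6.402e+08 = 4.507e-09 m³.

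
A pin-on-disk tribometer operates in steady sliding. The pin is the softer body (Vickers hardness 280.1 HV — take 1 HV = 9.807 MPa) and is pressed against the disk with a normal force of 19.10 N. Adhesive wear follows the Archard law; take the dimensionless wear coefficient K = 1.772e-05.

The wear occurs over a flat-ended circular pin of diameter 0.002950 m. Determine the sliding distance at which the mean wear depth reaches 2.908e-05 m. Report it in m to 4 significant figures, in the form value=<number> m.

value=1613 m

The computation keeps exact precision — intermediate values appear rounded; rounded once at the end: four significant figures.
Convert: Hardness H = 280.1 HV × 9.807 MPa/HV = 2747 MPa = 2.747e+09 Pa.
Convert: Contact area A = π·d²/4 = π·(0.002950 m)²/4 = 6.835e-06 m².
In SI base units, W = 19.10 N, H = 2.747e+09 Pa, K = 1.772e-05.
Wearable volume V_lim = h_lim·A = 2.908e-05 · 6.835e-06 = 1.988e-10 m³.
Inverting, life L = V_lim·H/(K·W) = 1.988e-10 · 2.747e+09 / (1.772e-05 · 19.10) = 1613 m.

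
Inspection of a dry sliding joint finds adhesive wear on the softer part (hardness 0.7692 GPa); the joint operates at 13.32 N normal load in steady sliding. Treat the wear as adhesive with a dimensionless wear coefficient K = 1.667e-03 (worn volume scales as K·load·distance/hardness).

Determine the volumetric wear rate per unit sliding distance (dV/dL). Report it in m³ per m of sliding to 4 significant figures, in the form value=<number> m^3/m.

The intermediates appear rounded; the computation runs at full float precision — a lone final rounding to 4 significant digits.
Hardness H = 0.7692 GPa = 7.692e+08 Pa.
Collected in SI base units: W = 13.32 N, H = 7.692e+08 Pa, K = 1.667e-03.
Rate of wear dV/dL = K·W/H, per unit distance: 1.667e-03 · 13.32 / 7.692e+08 = 2.887e-11 m³/m.

value=2.887e-11 m^3/m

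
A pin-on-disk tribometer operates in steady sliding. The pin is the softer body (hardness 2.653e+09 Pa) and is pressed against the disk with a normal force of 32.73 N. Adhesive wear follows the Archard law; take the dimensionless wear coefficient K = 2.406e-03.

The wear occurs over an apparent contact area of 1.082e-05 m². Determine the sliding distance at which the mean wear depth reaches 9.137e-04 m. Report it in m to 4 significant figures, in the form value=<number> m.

value=333.1 m

The intermediates are printed rounded — all arithmetic runs at exact precision, and rounded just once: four significant digits.
Collected in SI base units: W = 32.73 N, H = 2.653e+09 Pa, K = 2.406e-03.
Limit volume V_lim = h_lim·A = 9.137e-04 · 1.082e-05 = 9.886e-09 m³.
So the life L = V_lim·H/(K·W) = 9.886e-09 · 2.653e+09 / (2.406e-03 · 32.73) = 333.1 m.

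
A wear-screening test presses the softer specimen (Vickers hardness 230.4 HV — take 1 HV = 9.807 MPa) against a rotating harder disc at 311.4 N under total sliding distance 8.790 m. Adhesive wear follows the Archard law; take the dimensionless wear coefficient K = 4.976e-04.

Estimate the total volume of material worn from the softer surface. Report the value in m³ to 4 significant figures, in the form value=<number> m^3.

value=6.028e-10 m^3

Intermediates are printed rounded — the computation carries full precision; a lone final rounding, at 4 significant figures.
Convert: Hardness H = 230.4 HV × 9.807 MPa/HV = 2260 MPa = 2.260e+09 Pa.
Expressed in SI base units: W = 311.4 N, H = 2.260e+09 Pa, K = 4.976e-04.
Volume removed: V = K·W·L/H = 4.976e-04 · 311.4 · 8.790 / 2.260e+09 = 6.028e-10 m³.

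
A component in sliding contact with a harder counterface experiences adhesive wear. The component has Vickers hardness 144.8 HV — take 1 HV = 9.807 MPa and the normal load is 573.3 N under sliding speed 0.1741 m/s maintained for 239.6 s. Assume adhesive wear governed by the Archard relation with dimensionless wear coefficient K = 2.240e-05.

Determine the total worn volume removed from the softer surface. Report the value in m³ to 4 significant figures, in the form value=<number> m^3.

value=3.772e-10 m^3

Intermediate values are displayed rounded, and all working math holds full float precision, and one last rounding: 4 significant digits.
Total distance L = v·t = 0.1741 m/s × 239.6 s = 41.71 m.
Hardness H = 144.8 HV × 9.807 MPa/HV = 1420 MPa = 1.420e+09 Pa.
Restated in SI base units: W = 573.3 N, H = 1.420e+09 Pa, K = 2.240e-05.
Archard relation: V = K·W·L/H = 2.240e-05 · 573.3 · 41.71 / 1.420e+09 = 3.772e-10 m³.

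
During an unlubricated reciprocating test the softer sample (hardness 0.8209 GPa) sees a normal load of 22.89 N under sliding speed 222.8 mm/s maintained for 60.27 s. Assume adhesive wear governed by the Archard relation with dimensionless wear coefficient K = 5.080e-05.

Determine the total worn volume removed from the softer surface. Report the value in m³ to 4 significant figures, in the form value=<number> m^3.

value=1.902e-11 m^3

Displayed values are rounded — the computation keeps exact precision. Rounded once at the end to four significant figures.
Sliding speed v = 222.8 mm/s = 0.2228 m/s. The distance L = v·t = 0.2228 m/s × 60.27 s = 13.43 m.
Hardness H = 0.8209 GPa = 8.209e+08 Pa.
Restated in SI base units: W = 22.89 N, H = 8.209e+08 Pa, K = 5.080e-05.
Worn volume V = K·W·L/H = 5.080e-05 · 22.89 · 13.43 / 8.209e+08 = 1.902e-11 m³.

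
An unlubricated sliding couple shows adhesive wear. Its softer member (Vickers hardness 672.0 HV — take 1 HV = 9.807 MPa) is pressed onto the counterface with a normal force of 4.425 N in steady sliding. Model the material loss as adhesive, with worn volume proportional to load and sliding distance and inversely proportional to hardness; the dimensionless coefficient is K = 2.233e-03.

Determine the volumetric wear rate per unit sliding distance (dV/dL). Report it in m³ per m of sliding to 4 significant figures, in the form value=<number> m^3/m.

value=1.499e-12 m^3/m

All arithmetic maintains full precision — intermediates are displayed rounded — a lone final rounding: four significant digits.
Convert: Hardness H = 672.0 HV × 9.807 MPa/HV = 6590 MPa = 6.590e+09 Pa.
In SI base units, W = 4.425 N, H = 6.590e+09 Pa, K = 2.233e-03.
Wear rate dV/dL = K·W/H (no L dependence): 2.233e-03 · 4.425 / 6.590e+09 = 1.499e-12 m³/m.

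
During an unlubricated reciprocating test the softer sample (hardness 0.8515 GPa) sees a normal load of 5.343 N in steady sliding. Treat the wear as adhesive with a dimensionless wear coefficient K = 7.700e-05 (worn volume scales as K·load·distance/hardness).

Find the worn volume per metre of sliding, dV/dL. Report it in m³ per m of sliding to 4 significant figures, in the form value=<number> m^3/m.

value=4.832e-13 m^3/m

Intermediates are displayed rounded, and all working math carries full precision, and a single final rounding to 4 significant figures.
Hardness H = 0.8515 GPa = 8.515e+08 Pa.
As SI base values: W = 5.343 N, H = 8.515e+08 Pa, K = 7.700e-05.
Volumetric rate dV/dL = K·W/H, per unit distance: 7.700e-05 · 5.343 / 8.515e+08 = 4.832e-13 m³/m.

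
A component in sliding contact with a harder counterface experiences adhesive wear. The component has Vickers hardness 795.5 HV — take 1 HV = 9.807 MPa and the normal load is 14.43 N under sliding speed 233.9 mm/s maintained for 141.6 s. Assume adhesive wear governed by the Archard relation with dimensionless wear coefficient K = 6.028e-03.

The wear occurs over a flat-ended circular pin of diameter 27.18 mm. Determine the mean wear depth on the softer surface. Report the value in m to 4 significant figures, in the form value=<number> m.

The intermediates appear rounded, and the computation maintains full float precision, and a lone final rounding to four significant figures.
Sliding speed v = 233.9 mm/s = 0.2339 m/s. Sliding distance L = v·t = 0.2339 m/s × 141.6 s = 33.12 m.
Hardness H = 795.5 HV × 9.807 MPa/HV = 7801 MPa = 7.801e+09 Pa.
Pin diameter d = 27.18 mm = 0.02718 m. Contact area A = π·d²/4 = π·(0.02718 m)²/4 = 5.802e-04 m².
In SI base units, W = 14.43 N, H = 7.801e+09 Pa, K = 6.028e-03.
Worn volume V = K·W·L/H = 6.028e-03 · 14.43 · 33.12 / 7.801e+09 = 3.693e-10 m³.
Average depth h = V/A = 3.693e-10 / 5.802e-04 = 6.365e-07 m.

value=6.365e-07 m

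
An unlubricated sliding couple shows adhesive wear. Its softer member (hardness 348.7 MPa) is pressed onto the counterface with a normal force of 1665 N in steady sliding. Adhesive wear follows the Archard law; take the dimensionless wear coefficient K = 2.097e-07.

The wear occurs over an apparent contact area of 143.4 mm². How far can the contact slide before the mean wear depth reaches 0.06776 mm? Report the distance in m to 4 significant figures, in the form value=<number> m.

The intermediates appear rounded, and the algebra runs at full precision. Rounded just once, at 4 significant figures.
Convert: Hardness H = 348.7 MPa = 3.487e+08 Pa.
Convert: Contact area A = 143.4 mm² = 1.434e-04 m².
Convert: Depth limit h_lim = 0.06776 mm = 6.776e-05 m.
In SI base units: W = 1665 N, H = 3.487e+08 Pa, K = 2.097e-07.
Allowed volume V_lim = h_lim·A = 6.776e-05 · 1.434e-04 = 9.717e-09 m³.
Thus life L = V_lim·H/(K·W) = 9.717e-09 · 3.487e+08 / (2.097e-07 · 1665) = 9704 m.

value=9704 m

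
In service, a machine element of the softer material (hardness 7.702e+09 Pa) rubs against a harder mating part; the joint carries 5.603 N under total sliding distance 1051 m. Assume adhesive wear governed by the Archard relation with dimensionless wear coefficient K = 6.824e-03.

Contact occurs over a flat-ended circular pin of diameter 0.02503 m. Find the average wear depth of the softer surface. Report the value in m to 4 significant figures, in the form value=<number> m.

value=1.060e-05 m

The computation runs at exact precision. Intermediate values are displayed rounded; one final rounding, at 4 significant figures.
Contact area A = π·d²/4 = π·(0.02503 m)²/4 = 4.921e-04 m².
Collected in SI base units: W = 5.603 N, H = 7.702e+09 Pa, K = 6.824e-03.
Apply Archard: V = K·W·L/H = 6.824e-03 · 5.603 · 1051 / 7.702e+09 = 5.217e-09 m³.
Depth h = V/A = 5.217e-09 / 4.921e-04 = 1.060e-05 m.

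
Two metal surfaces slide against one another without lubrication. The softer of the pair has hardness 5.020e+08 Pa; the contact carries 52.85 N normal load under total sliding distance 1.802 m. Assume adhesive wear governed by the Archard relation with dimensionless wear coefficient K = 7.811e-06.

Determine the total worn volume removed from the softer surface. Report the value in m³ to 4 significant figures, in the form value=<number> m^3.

Intermediates appear rounded. All arithmetic holds full precision, and a lone final rounding to 4 significant figures.
Restated in SI base units: W = 52.85 N, H = 5.020e+08 Pa, K = 7.811e-06.
By Archard's law, V = K·W·L/H = 7.811e-06 · 52.85 · 1.802 / 5.020e+08 = 1.482e-12 m³.

value=1.482e-12 m^3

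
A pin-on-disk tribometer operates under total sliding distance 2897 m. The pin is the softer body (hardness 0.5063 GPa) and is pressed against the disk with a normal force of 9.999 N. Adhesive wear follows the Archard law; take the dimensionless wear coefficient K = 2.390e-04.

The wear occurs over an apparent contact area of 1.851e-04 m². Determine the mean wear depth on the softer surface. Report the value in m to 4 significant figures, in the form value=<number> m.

value=7.387e-05 m

All arithmetic maintains exact precision — shown intermediates are rounded. Rounded just once: 4 significant digits.
Convert: Hardness H = 0.5063 GPa = 5.063e+08 Pa.
As SI base values: W = 9.999 N, H = 5.063e+08 Pa, K = 2.390e-04.
Archard relation: V = K·W·L/H = 2.390e-04 · 9.999 · 2897 / 5.063e+08 = 1.367e-08 m³.
Average depth h = V/A = 1.367e-08 / 1.851e-04 = 7.387e-05 m.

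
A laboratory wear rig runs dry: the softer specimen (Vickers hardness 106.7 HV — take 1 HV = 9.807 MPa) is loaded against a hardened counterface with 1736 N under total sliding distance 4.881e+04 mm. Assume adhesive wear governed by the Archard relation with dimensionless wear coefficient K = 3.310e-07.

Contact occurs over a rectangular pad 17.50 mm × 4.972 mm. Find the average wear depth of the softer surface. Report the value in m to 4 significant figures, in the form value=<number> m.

Quoted intermediates are rounded — the algebra runs at exact precision. Rounded just once, at 4 significant digits.
Total distance L = 4.881e+04 mm = 48.81 m.
Hardness H = 106.7 HV × 9.807 MPa/HV = 1046 MPa = 1.046e+09 Pa.
Pad sides 17.50 mm × 4.972 mm = 0.01750 m × 0.004972 m. Contact area A = 0.01750 m × 0.004972 m = 8.701e-05 m².
SI base units throughout: W = 1736 N, H = 1.046e+09 Pa, K = 3.310e-07.
By Archard's law, V = K·W·L/H = 3.310e-07 · 1736 · 48.81 / 1.046e+09 = 2.680e-11 m³.
Depth h = V/A = 2.680e-11 / 8.701e-05 = 3.080e-07 m.

value=3.080e-07 m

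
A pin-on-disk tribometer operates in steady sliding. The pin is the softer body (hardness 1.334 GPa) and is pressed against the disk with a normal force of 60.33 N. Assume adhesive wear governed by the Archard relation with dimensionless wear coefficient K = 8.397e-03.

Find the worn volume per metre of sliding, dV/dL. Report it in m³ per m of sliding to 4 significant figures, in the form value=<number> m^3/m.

Intermediate values are printed rounded. The computation carries full float precision; one final rounding, at 4 significant figures.
Convert: Hardness H = 1.334 GPa = 1.334e+09 Pa.
Restated in SI base units: W = 60.33 N, H = 1.334e+09 Pa, K = 8.397e-03.
Wear rate dV/dL = K·W/H — distance-free: 8.397e-03 · 60.33 / 1.334e+09 = 3.798e-10 m³/m.

value=3.798e-10 m^3/m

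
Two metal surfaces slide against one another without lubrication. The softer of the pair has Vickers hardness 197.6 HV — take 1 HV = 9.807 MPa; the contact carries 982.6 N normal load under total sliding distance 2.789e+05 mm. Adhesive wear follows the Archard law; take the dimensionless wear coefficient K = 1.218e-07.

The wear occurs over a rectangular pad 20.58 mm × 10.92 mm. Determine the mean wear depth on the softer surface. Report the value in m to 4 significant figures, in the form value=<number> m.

The intermediates are shown rounded, and all arithmetic keeps full float precision. Rounded just once, at 4 significant digits.
Distance covered L = 2.789e+05 mm = 278.9 m.
Hardness H = 197.6 HV × 9.807 MPa/HV = 1938 MPa = 1.938e+09 Pa.
Pad sides 20.58 mm × 10.92 mm = 0.02058 m × 0.01092 m. Contact area A = 0.02058 m × 0.01092 m = 2.247e-04 m².
In SI base units, W = 982.6 N, H = 1.938e+09 Pa, K = 1.218e-07.
The Archard volume V = K·W·L/H = 1.218e-07 · 982.6 · 278.9 / 1.938e+09 = 1.722e-11 m³.
Wear depth h = V/A = 1.722e-11 / 2.247e-04 = 7.664e-08 m.

value=7.664e-08 m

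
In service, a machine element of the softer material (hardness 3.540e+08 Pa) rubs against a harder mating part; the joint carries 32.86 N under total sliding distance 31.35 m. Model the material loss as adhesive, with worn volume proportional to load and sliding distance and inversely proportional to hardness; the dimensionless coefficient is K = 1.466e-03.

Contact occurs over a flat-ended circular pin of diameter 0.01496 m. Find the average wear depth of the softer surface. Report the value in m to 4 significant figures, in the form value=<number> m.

value=2.427e-05 m

The intermediates appear rounded. Every step keeps full float precision, and rounded once at the end, at 4 significant digits.
Contact area A = π·d²/4 = π·(0.01496 m)²/4 = 1.758e-04 m².
Restated in SI base units: W = 32.86 N, H = 3.540e+08 Pa, K = 1.466e-03.
Archard relation: V = K·W·L/H = 1.466e-03 · 32.86 · 31.35 / 3.540e+08 = 4.266e-09 m³.
Mean wear depth h = V/A = 4.266e-09 / 1.758e-04 = 2.427e-05 m.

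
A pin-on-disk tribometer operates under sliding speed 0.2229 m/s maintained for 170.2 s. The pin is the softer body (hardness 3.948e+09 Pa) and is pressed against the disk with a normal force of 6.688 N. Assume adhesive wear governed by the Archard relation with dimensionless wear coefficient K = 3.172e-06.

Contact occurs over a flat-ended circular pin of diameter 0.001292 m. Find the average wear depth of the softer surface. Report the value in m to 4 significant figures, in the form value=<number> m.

The algebra runs at full precision, and shown intermediates are rounded — a lone final rounding: four significant digits.
Convert: Distance covered L = v·t = 0.2229 m/s × 170.2 s = 37.94 m.
Convert: Contact area A = π·d²/4 = π·(0.001292 m)²/4 = 1.311e-06 m².
Working in SI base units: W = 6.688 N, H = 3.948e+09 Pa, K = 3.172e-06.
By Archard's law, V = K·W·L/H = 3.172e-06 · 6.688 · 37.94 / 3.948e+09 = 2.039e-13 m³.
Depth h = V/A = 2.039e-13 / 1.311e-06 = 1.555e-07 m.

value=1.555e-07 m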